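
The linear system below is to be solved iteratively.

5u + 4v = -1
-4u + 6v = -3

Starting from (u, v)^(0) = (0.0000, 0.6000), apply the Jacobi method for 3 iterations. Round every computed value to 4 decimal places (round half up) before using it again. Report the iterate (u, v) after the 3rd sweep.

(0.5626, -0.3667)

Iteration 1:
  u = (-1 - (4)·0.6000) / (5) = -0.6800
  v = (-3 - (-4)·0.0000) / (6) = -0.5000
Iteration 2:
  u = (-1 - (4)·-0.5000) / (5) = 0.2000
  v = (-3 - (-4)·-0.6800) / (6) = -0.9533
Iteration 3:
  u = (-1 - (4)·-0.9533) / (5) = 0.5626
  v = (-3 - (-4)·0.2000) / (6) = -0.3667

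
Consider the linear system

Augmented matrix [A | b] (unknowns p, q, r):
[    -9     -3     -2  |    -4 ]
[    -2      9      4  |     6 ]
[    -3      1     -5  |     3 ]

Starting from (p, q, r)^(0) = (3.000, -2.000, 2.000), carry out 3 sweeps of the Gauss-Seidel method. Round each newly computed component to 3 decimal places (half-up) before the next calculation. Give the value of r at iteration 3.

Iteration 1:
  p = (-4 - (-3)·-2.000 - (-2)·2.000) / (-9) = 0.667
  q = (6 - (-2)·0.667 - (4)·2.000) / (9) = -0.074
  r = (3 - (-3)·0.667 - (1)·-0.074) / (-5) = -1.015
Iteration 2:
  p = (-4 - (-3)·-0.074 - (-2)·-1.015) / (-9) = 0.695
  q = (6 - (-2)·0.695 - (4)·-1.015) / (9) = 1.272
  r = (3 - (-3)·0.695 - (1)·1.272) / (-5) = -0.763
Iteration 3:
  p = (-4 - (-3)·1.272 - (-2)·-0.763) / (-9) = 0.190
  q = (6 - (-2)·0.190 - (4)·-0.763) / (9) = 1.048
  r = (3 - (-3)·0.190 - (1)·1.048) / (-5) = -0.504

-0.504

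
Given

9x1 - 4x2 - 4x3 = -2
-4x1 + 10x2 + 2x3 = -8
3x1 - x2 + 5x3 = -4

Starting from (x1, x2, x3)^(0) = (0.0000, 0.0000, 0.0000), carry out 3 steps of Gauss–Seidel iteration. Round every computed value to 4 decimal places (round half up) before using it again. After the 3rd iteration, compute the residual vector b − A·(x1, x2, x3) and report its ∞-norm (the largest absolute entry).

Iteration 1:
  x1 = (-2 - (-4)·0.0000 - (-4)·0.0000) / (9) = -0.2222
  x2 = (-8 - (-4)·-0.2222 - (2)·0.0000) / (10) = -0.8889
  x3 = (-4 - (3)·-0.2222 - (-1)·-0.8889) / (5) = -0.8445
Iteration 2:
  x1 = (-2 - (-4)·-0.8889 - (-4)·-0.8445) / (9) = -0.9926
  x2 = (-8 - (-4)·-0.9926 - (2)·-0.8445) / (10) = -1.0281
  x3 = (-4 - (3)·-0.9926 - (-1)·-1.0281) / (5) = -0.4101
Iteration 3:
  x1 = (-2 - (-4)·-1.0281 - (-4)·-0.4101) / (9) = -0.8614
  x2 = (-8 - (-4)·-0.8614 - (2)·-0.4101) / (10) = -1.0625
  x3 = (-4 - (3)·-0.8614 - (-1)·-1.0625) / (5) = -0.4957
Residual b − A·x = (-0.4802, 0.1708, 0.0002); ∞-norm = 0.4802

0.4802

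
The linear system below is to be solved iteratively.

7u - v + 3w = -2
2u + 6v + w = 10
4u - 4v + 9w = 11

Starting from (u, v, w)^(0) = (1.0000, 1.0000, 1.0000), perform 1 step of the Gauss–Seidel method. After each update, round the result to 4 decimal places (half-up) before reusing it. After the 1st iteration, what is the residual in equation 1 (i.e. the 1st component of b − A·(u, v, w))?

Iteration 1:
  u = (-2 - (-1)·1.0000 - (3)·1.0000) / (7) = -0.5714
  v = (10 - (2)·-0.5714 - (1)·1.0000) / (6) = 1.6905
  w = (11 - (4)·-0.5714 - (-4)·1.6905) / (9) = 2.2275
Residual b − A·x = (-2.9922, -1.2277, 0.0001)

-2.9922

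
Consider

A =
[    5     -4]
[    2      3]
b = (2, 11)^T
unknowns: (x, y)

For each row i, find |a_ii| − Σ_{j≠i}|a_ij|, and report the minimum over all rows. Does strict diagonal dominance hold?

1

row 1: |5| − (4) = 1
row 2: |3| − (2) = 1
minimum over rows = 1 → strictly diagonally dominant (convergence guaranteed)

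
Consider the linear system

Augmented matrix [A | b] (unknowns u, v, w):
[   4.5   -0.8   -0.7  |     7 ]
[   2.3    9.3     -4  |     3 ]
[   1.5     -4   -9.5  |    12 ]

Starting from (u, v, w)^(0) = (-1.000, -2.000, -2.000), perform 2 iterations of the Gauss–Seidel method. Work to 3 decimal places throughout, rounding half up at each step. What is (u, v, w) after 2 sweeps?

Iteration 1:
  u = (7 - (-0.8)·-2.000 - (-0.7)·-2.000) / (4.5) = 0.889
  v = (3 - (2.3)·0.889 - (-4)·-2.000) / (9.3) = -0.757
  w = (12 - (1.5)·0.889 - (-4)·-0.757) / (-9.5) = -0.804
Iteration 2:
  u = (7 - (-0.8)·-0.757 - (-0.7)·-0.804) / (4.5) = 1.296
  v = (3 - (2.3)·1.296 - (-4)·-0.804) / (9.3) = -0.344
  w = (12 - (1.5)·1.296 - (-4)·-0.344) / (-9.5) = -0.914

(1.296, -0.344, -0.914)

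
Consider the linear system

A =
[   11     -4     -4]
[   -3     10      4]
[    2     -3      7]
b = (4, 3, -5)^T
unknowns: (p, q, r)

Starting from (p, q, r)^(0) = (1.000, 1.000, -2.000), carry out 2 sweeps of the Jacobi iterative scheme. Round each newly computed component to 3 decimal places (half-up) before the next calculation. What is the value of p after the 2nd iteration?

0.665

Iteration 1:
  p = (4 - (-4)·1.000 - (-4)·-2.000) / (11) = 0.000
  q = (3 - (-3)·1.000 - (4)·-2.000) / (10) = 1.400
  r = (-5 - (2)·1.000 - (-3)·1.000) / (7) = -0.571
Iteration 2:
  p = (4 - (-4)·1.400 - (-4)·-0.571) / (11) = 0.665
  q = (3 - (-3)·0.000 - (4)·-0.571) / (10) = 0.528
  r = (-5 - (2)·0.000 - (-3)·1.400) / (7) = -0.114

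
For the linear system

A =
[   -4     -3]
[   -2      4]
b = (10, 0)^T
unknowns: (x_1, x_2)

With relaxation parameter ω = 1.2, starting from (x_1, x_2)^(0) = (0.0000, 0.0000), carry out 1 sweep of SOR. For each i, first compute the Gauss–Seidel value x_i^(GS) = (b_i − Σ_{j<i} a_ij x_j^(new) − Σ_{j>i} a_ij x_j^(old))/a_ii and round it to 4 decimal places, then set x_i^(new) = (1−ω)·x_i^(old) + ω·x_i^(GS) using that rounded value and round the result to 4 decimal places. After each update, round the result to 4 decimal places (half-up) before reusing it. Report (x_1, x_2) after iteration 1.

Iteration 1:
  x_1: GS value = (10 - (-3)·0.0000) / (-4) = -2.5000;  x_1 ← (1−ω)·0.0000 + ω·-2.5000 = -3.0000
  x_2: GS value = (0 - (-2)·-3.0000) / (4) = -1.5000;  x_2 ← (1−ω)·0.0000 + ω·-1.5000 = -1.8000

(-3.0000, -1.8000)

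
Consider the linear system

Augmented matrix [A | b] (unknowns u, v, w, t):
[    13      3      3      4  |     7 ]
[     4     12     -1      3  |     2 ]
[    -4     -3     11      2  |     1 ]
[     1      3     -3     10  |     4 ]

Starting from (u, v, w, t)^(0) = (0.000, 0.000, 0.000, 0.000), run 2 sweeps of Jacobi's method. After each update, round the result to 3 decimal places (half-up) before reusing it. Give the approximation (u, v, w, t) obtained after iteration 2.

Iteration 1:
  u = (7 - (3)·0.000 - (3)·0.000 - (4)·0.000) / (13) = 0.538
  v = (2 - (4)·0.000 - (-1)·0.000 - (3)·0.000) / (12) = 0.167
  w = (1 - (-4)·0.000 - (-3)·0.000 - (2)·0.000) / (11) = 0.091
  t = (4 - (1)·0.000 - (3)·0.000 - (-3)·0.000) / (10) = 0.400
Iteration 2:
  u = (7 - (3)·0.167 - (3)·0.091 - (4)·0.400) / (13) = 0.356
  v = (2 - (4)·0.538 - (-1)·0.091 - (3)·0.400) / (12) = -0.105
  w = (1 - (-4)·0.538 - (-3)·0.167 - (2)·0.400) / (11) = 0.259
  t = (4 - (1)·0.538 - (3)·0.167 - (-3)·0.091) / (10) = 0.323

(0.356, -0.105, 0.259, 0.323)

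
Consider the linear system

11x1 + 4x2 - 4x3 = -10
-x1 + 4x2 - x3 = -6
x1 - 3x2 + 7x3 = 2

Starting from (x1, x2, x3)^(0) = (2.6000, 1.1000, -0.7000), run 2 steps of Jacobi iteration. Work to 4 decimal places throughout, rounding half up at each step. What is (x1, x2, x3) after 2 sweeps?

(-0.3961, -1.7945, 0.0698)

Iteration 1:
  x1 = (-10 - (4)·1.1000 - (-4)·-0.7000) / (11) = -1.5636
  x2 = (-6 - (-1)·2.6000 - (-1)·-0.7000) / (4) = -1.0250
  x3 = (2 - (1)·2.6000 - (-3)·1.1000) / (7) = 0.3857
Iteration 2:
  x1 = (-10 - (4)·-1.0250 - (-4)·0.3857) / (11) = -0.3961
  x2 = (-6 - (-1)·-1.5636 - (-1)·0.3857) / (4) = -1.7945
  x3 = (2 - (1)·-1.5636 - (-3)·-1.0250) / (7) = 0.0698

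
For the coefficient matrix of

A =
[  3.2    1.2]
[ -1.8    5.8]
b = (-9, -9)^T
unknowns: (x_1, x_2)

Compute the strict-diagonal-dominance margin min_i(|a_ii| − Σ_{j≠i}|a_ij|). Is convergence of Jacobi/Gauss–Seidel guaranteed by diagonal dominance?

row 1: |3.2| − (1.2) = 2
row 2: |5.8| − (1.8) = 4
minimum over rows = 2 → strictly diagonally dominant (convergence guaranteed)

2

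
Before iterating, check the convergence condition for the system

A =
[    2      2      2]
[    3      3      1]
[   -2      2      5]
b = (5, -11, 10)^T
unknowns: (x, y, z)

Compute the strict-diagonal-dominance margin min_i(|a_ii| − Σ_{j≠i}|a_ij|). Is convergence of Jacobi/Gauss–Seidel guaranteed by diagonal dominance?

-2

row 1: |2| − (2+2) = -2
row 2: |3| − (3+1) = -1
row 3: |5| − (2+2) = 1
minimum over rows = -2 → not strictly diagonally dominant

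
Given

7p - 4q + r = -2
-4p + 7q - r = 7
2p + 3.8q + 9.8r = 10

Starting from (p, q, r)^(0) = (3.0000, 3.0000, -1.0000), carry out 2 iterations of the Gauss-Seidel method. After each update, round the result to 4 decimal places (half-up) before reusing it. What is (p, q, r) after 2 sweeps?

(0.7145, 1.4110, 0.3275)

Iteration 1:
  p = (-2 - (-4)·3.0000 - (1)·-1.0000) / (7) = 1.5714
  q = (7 - (-4)·1.5714 - (-1)·-1.0000) / (7) = 1.7551
  r = (10 - (2)·1.5714 - (3.8)·1.7551) / (9.8) = 0.0192
Iteration 2:
  p = (-2 - (-4)·1.7551 - (1)·0.0192) / (7) = 0.7145
  q = (7 - (-4)·0.7145 - (-1)·0.0192) / (7) = 1.4110
  r = (10 - (2)·0.7145 - (3.8)·1.4110) / (9.8) = 0.3275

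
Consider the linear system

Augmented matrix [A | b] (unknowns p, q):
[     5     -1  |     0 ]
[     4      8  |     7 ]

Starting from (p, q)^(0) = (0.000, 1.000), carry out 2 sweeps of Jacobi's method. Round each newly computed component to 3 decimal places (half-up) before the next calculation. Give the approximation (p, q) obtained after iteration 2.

(0.175, 0.775)

Iteration 1:
  p = (0 - (-1)·1.000) / (5) = 0.200
  q = (7 - (4)·0.000) / (8) = 0.875
Iteration 2:
  p = (0 - (-1)·0.875) / (5) = 0.175
  q = (7 - (4)·0.200) / (8) = 0.775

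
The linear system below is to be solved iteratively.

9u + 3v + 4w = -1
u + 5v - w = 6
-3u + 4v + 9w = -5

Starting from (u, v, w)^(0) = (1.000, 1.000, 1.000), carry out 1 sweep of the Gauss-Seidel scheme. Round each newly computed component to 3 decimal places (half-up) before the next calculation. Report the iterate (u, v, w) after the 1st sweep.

(-0.889, 1.578, -1.553)

Iteration 1:
  u = (-1 - (3)·1.000 - (4)·1.000) / (9) = -0.889
  v = (6 - (1)·-0.889 - (-1)·1.000) / (5) = 1.578
  w = (-5 - (-3)·-0.889 - (4)·1.578) / (9) = -1.553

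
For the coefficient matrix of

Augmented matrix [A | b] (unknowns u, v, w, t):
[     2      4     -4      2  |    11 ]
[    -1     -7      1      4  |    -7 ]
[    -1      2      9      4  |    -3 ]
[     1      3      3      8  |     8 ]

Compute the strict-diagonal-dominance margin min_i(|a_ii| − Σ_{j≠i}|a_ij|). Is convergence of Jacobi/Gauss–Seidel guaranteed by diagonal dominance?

row 1: |2| − (4+4+2) = -8
row 2: |-7| − (1+1+4) = 1
row 3: |9| − (1+2+4) = 2
row 4: |8| − (1+3+3) = 1
minimum over rows = -8 → not strictly diagonally dominant

-8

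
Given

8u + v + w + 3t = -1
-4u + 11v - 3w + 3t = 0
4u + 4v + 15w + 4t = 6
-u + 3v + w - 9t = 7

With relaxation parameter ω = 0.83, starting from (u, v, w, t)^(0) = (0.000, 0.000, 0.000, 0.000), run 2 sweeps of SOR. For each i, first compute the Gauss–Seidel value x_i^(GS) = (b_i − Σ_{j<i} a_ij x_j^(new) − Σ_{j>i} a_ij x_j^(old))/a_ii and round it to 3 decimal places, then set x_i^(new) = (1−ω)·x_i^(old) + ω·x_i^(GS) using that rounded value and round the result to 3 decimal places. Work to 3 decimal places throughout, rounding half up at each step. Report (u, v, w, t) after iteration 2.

(0.035, 0.225, 0.472, -0.647)

Iteration 1:
  u: GS value = (-1 - (1)·0.000 - (1)·0.000 - (3)·0.000) / (8) = -0.125;  u ← (1−ω)·0.000 + ω·-0.125 = -0.104
  v: GS value = (0 - (-4)·-0.104 - (-3)·0.000 - (3)·0.000) / (11) = -0.038;  v ← (1−ω)·0.000 + ω·-0.038 = -0.032
  w: GS value = (6 - (4)·-0.104 - (4)·-0.032 - (4)·0.000) / (15) = 0.436;  w ← (1−ω)·0.000 + ω·0.436 = 0.362
  t: GS value = (7 - (-1)·-0.104 - (3)·-0.032 - (1)·0.362) / (-9) = -0.737;  t ← (1−ω)·0.000 + ω·-0.737 = -0.612
Iteration 2:
  u: GS value = (-1 - (1)·-0.032 - (1)·0.362 - (3)·-0.612) / (8) = 0.063;  u ← (1−ω)·-0.104 + ω·0.063 = 0.035
  v: GS value = (0 - (-4)·0.035 - (-3)·0.362 - (3)·-0.612) / (11) = 0.278;  v ← (1−ω)·-0.032 + ω·0.278 = 0.225
  w: GS value = (6 - (4)·0.035 - (4)·0.225 - (4)·-0.612) / (15) = 0.494;  w ← (1−ω)·0.362 + ω·0.494 = 0.472
  t: GS value = (7 - (-1)·0.035 - (3)·0.225 - (1)·0.472) / (-9) = -0.654;  t ← (1−ω)·-0.612 + ω·-0.654 = -0.647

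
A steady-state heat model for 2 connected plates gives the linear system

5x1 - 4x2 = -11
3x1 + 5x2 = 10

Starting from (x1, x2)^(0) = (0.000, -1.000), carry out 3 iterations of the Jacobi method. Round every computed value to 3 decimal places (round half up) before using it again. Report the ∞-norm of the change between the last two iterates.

Iteration 1:
  x1 = (-11 - (-4)·-1.000) / (5) = -3.000
  x2 = (10 - (3)·0.000) / (5) = 2.000
Iteration 2:
  x1 = (-11 - (-4)·2.000) / (5) = -0.600
  x2 = (10 - (3)·-3.000) / (5) = 3.800
Iteration 3:
  x1 = (-11 - (-4)·3.800) / (5) = 0.840
  x2 = (10 - (3)·-0.600) / (5) = 2.360
Change: (1.440, -1.440) → max |·| = 1.440

1.440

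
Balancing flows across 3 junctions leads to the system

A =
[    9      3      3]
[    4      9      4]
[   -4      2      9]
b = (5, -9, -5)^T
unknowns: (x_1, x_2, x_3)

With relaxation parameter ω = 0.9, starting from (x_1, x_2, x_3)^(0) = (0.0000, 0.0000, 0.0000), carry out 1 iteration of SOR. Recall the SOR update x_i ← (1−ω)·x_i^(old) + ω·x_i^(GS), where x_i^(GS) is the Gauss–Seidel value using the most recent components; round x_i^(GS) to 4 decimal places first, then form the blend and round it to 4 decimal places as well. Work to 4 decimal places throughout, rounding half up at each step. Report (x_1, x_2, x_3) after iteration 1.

Iteration 1:
  x_1: GS value = (5 - (3)·0.0000 - (3)·0.0000) / (9) = 0.5556;  x_1 ← (1−ω)·0.0000 + ω·0.5556 = 0.5000
  x_2: GS value = (-9 - (4)·0.5000 - (4)·0.0000) / (9) = -1.2222;  x_2 ← (1−ω)·0.0000 + ω·-1.2222 = -1.1000
  x_3: GS value = (-5 - (-4)·0.5000 - (2)·-1.1000) / (9) = -0.0889;  x_3 ← (1−ω)·0.0000 + ω·-0.0889 = -0.0800

(0.5000, -1.1000, -0.0800)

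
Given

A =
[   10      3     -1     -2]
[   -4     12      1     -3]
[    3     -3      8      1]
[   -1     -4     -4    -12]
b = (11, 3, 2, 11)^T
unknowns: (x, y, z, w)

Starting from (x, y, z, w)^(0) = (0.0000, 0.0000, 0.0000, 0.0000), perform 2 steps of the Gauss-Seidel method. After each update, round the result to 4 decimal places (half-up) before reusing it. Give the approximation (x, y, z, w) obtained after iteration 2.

(0.6745, 0.1599, 0.2116, -1.0967)

Iteration 1:
  x = (11 - (3)·0.0000 - (-1)·0.0000 - (-2)·0.0000) / (10) = 1.1000
  y = (3 - (-4)·1.1000 - (1)·0.0000 - (-3)·0.0000) / (12) = 0.6167
  z = (2 - (3)·1.1000 - (-3)·0.6167 - (1)·0.0000) / (8) = 0.0688
  w = (11 - (-1)·1.1000 - (-4)·0.6167 - (-4)·0.0688) / (-12) = -1.2368
Iteration 2:
  x = (11 - (3)·0.6167 - (-1)·0.0688 - (-2)·-1.2368) / (10) = 0.6745
  y = (3 - (-4)·0.6745 - (1)·0.0688 - (-3)·-1.2368) / (12) = 0.1599
  z = (2 - (3)·0.6745 - (-3)·0.1599 - (1)·-1.2368) / (8) = 0.2116
  w = (11 - (-1)·0.6745 - (-4)·0.1599 - (-4)·0.2116) / (-12) = -1.0967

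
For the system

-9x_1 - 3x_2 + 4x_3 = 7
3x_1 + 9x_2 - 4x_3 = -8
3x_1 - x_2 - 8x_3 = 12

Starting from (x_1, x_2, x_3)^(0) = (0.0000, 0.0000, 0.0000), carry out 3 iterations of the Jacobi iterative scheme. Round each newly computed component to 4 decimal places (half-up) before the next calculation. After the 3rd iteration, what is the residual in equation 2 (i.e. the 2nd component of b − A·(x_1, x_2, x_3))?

-0.5183

Iteration 1:
  x_1 = (7 - (-3)·0.0000 - (4)·0.0000) / (-9) = -0.7778
  x_2 = (-8 - (3)·0.0000 - (-4)·0.0000) / (9) = -0.8889
  x_3 = (12 - (3)·0.0000 - (-1)·0.0000) / (-8) = -1.5000
Iteration 2:
  x_1 = (7 - (-3)·-0.8889 - (4)·-1.5000) / (-9) = -1.1481
  x_2 = (-8 - (3)·-0.7778 - (-4)·-1.5000) / (9) = -1.2963
  x_3 = (12 - (3)·-0.7778 - (-1)·-0.8889) / (-8) = -1.6806
Iteration 3:
  x_1 = (7 - (-3)·-1.2963 - (4)·-1.6806) / (-9) = -1.0926
  x_2 = (-8 - (3)·-1.1481 - (-4)·-1.6806) / (9) = -1.2531
  x_3 = (12 - (3)·-1.1481 - (-1)·-1.2963) / (-8) = -1.7685
Residual b − A·x = (0.4813, -0.5183, -0.1233)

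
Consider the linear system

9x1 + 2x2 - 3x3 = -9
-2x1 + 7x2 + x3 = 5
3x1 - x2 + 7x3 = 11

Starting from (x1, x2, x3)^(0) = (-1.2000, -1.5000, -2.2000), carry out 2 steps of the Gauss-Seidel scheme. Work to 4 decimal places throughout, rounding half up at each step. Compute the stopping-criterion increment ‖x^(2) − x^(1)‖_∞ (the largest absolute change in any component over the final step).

1.0140

Iteration 1:
  x1 = (-9 - (2)·-1.5000 - (-3)·-2.2000) / (9) = -1.4000
  x2 = (5 - (-2)·-1.4000 - (1)·-2.2000) / (7) = 0.6286
  x3 = (11 - (3)·-1.4000 - (-1)·0.6286) / (7) = 2.2612
Iteration 2:
  x1 = (-9 - (2)·0.6286 - (-3)·2.2612) / (9) = -0.3860
  x2 = (5 - (-2)·-0.3860 - (1)·2.2612) / (7) = 0.2810
  x3 = (11 - (3)·-0.3860 - (-1)·0.2810) / (7) = 1.7770
Change: (1.0140, -0.3476, -0.4842) → max |·| = 1.0140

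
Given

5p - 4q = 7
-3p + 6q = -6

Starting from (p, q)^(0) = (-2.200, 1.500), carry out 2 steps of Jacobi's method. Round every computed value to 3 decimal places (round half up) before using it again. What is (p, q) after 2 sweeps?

(-0.280, 0.300)

Iteration 1:
  p = (7 - (-4)·1.500) / (5) = 2.600
  q = (-6 - (-3)·-2.200) / (6) = -2.100
Iteration 2:
  p = (7 - (-4)·-2.100) / (5) = -0.280
  q = (-6 - (-3)·2.600) / (6) = 0.300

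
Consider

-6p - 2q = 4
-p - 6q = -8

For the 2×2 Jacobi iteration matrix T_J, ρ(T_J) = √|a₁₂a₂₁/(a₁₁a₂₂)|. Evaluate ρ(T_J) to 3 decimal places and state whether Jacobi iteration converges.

a₁₂a₂₁/(a₁₁a₂₂) = (-2)·(-1) / ((-6)·(-6)) = 0.055556
ρ = √|0.055556| = √0.055556 = 0.236
ρ < 1, so Jacobi converges

0.236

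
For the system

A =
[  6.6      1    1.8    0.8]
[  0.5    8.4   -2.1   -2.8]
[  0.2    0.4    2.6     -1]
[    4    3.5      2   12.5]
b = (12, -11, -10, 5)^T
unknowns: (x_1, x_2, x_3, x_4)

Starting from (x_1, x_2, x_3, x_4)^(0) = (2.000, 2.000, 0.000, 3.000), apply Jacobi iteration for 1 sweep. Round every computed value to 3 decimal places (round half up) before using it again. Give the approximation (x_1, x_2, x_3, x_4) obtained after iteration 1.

(1.152, -0.429, -3.154, -0.800)

Iteration 1:
  x_1 = (12 - (1)·2.000 - (1.8)·0.000 - (0.8)·3.000) / (6.6) = 1.152
  x_2 = (-11 - (0.5)·2.000 - (-2.1)·0.000 - (-2.8)·3.000) / (8.4) = -0.429
  x_3 = (-10 - (0.2)·2.000 - (0.4)·2.000 - (-1)·3.000) / (2.6) = -3.154
  x_4 = (5 - (4)·2.000 - (3.5)·2.000 - (2)·0.000) / (12.5) = -0.800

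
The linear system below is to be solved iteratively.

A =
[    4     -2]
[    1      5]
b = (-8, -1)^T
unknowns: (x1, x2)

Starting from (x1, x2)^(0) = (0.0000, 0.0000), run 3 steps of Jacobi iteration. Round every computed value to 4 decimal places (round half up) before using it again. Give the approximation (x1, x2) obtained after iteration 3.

(-1.9000, 0.2200)

Iteration 1:
  x1 = (-8 - (-2)·0.0000) / (4) = -2.0000
  x2 = (-1 - (1)·0.0000) / (5) = -0.2000
Iteration 2:
  x1 = (-8 - (-2)·-0.2000) / (4) = -2.1000
  x2 = (-1 - (1)·-2.0000) / (5) = 0.2000
Iteration 3:
  x1 = (-8 - (-2)·0.2000) / (4) = -1.9000
  x2 = (-1 - (1)·-2.1000) / (5) = 0.2200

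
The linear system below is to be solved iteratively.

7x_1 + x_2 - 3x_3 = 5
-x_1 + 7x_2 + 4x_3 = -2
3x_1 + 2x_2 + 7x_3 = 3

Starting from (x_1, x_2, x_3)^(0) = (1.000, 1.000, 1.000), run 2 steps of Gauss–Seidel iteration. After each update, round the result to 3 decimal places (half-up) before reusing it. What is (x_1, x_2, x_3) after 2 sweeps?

Iteration 1:
  x_1 = (5 - (1)·1.000 - (-3)·1.000) / (7) = 1.000
  x_2 = (-2 - (-1)·1.000 - (4)·1.000) / (7) = -0.714
  x_3 = (3 - (3)·1.000 - (2)·-0.714) / (7) = 0.204
Iteration 2:
  x_1 = (5 - (1)·-0.714 - (-3)·0.204) / (7) = 0.904
  x_2 = (-2 - (-1)·0.904 - (4)·0.204) / (7) = -0.273
  x_3 = (3 - (3)·0.904 - (2)·-0.273) / (7) = 0.119

(0.904, -0.273, 0.119)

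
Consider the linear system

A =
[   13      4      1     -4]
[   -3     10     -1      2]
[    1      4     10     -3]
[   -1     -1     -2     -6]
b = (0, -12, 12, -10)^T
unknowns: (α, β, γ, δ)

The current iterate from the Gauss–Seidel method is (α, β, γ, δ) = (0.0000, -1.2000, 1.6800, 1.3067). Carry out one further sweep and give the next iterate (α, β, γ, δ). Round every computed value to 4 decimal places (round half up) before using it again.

(0.6421, -1.1007, 1.9681, 1.0871)

One sweep:
  α = (0 - (4)·-1.2000 - (1)·1.6800 - (-4)·1.3067) / (13) = 0.6421
  β = (-12 - (-3)·0.6421 - (-1)·1.6800 - (2)·1.3067) / (10) = -1.1007
  γ = (12 - (1)·0.6421 - (4)·-1.1007 - (-3)·1.3067) / (10) = 1.9681
  δ = (-10 - (-1)·0.6421 - (-1)·-1.1007 - (-2)·1.9681) / (-6) = 1.0871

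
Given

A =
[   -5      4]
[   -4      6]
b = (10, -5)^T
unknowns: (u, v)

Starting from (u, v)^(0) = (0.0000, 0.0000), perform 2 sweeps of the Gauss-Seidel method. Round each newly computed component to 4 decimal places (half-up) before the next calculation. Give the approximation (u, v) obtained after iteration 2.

Iteration 1:
  u = (10 - (4)·0.0000) / (-5) = -2.0000
  v = (-5 - (-4)·-2.0000) / (6) = -2.1667
Iteration 2:
  u = (10 - (4)·-2.1667) / (-5) = -3.7334
  v = (-5 - (-4)·-3.7334) / (6) = -3.3223

(-3.7334, -3.3223)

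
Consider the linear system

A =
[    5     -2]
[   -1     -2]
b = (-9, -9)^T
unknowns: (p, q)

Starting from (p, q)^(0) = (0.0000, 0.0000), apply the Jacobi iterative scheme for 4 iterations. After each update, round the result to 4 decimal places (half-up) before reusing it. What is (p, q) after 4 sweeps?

Iteration 1:
  p = (-9 - (-2)·0.0000) / (5) = -1.8000
  q = (-9 - (-1)·0.0000) / (-2) = 4.5000
Iteration 2:
  p = (-9 - (-2)·4.5000) / (5) = 0.0000
  q = (-9 - (-1)·-1.8000) / (-2) = 5.4000
Iteration 3:
  p = (-9 - (-2)·5.4000) / (5) = 0.3600
  q = (-9 - (-1)·0.0000) / (-2) = 4.5000
Iteration 4:
  p = (-9 - (-2)·4.5000) / (5) = 0.0000
  q = (-9 - (-1)·0.3600) / (-2) = 4.3200

(0.0000, 4.3200)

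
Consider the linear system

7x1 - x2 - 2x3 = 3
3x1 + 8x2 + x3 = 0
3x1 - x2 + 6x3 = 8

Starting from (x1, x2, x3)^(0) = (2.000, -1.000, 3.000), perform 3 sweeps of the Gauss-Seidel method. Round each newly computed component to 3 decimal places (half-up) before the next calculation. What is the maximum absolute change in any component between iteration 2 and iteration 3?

0.196

Iteration 1:
  x1 = (3 - (-1)·-1.000 - (-2)·3.000) / (7) = 1.143
  x2 = (0 - (3)·1.143 - (1)·3.000) / (8) = -0.804
  x3 = (8 - (3)·1.143 - (-1)·-0.804) / (6) = 0.628
Iteration 2:
  x1 = (3 - (-1)·-0.804 - (-2)·0.628) / (7) = 0.493
  x2 = (0 - (3)·0.493 - (1)·0.628) / (8) = -0.263
  x3 = (8 - (3)·0.493 - (-1)·-0.263) / (6) = 1.043
Iteration 3:
  x1 = (3 - (-1)·-0.263 - (-2)·1.043) / (7) = 0.689
  x2 = (0 - (3)·0.689 - (1)·1.043) / (8) = -0.389
  x3 = (8 - (3)·0.689 - (-1)·-0.389) / (6) = 0.924
Change: (0.196, -0.126, -0.119) → max |·| = 0.196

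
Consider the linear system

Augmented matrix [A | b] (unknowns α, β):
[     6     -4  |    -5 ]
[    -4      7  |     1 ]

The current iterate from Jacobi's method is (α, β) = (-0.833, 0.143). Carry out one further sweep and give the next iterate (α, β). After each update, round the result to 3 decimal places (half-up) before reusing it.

(-0.738, -0.333)

One sweep:
  α = (-5 - (-4)·0.143) / (6) = -0.738
  β = (1 - (-4)·-0.833) / (7) = -0.333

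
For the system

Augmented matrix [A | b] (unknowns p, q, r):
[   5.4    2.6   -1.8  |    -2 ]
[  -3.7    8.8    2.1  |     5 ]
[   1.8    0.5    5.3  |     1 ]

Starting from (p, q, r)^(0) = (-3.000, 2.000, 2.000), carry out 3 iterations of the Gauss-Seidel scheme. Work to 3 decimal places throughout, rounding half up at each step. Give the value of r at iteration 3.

Iteration 1:
  p = (-2 - (2.6)·2.000 - (-1.8)·2.000) / (5.4) = -0.667
  q = (5 - (-3.7)·-0.667 - (2.1)·2.000) / (8.8) = -0.190
  r = (1 - (1.8)·-0.667 - (0.5)·-0.190) / (5.3) = 0.433
Iteration 2:
  p = (-2 - (2.6)·-0.190 - (-1.8)·0.433) / (5.4) = -0.135
  q = (5 - (-3.7)·-0.135 - (2.1)·0.433) / (8.8) = 0.408
  r = (1 - (1.8)·-0.135 - (0.5)·0.408) / (5.3) = 0.196
Iteration 3:
  p = (-2 - (2.6)·0.408 - (-1.8)·0.196) / (5.4) = -0.501
  q = (5 - (-3.7)·-0.501 - (2.1)·0.196) / (8.8) = 0.311
  r = (1 - (1.8)·-0.501 - (0.5)·0.311) / (5.3) = 0.329

0.329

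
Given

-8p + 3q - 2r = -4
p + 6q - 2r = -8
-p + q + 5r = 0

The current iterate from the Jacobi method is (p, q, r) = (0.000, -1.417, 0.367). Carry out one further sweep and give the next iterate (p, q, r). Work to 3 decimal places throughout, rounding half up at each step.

(-0.123, -1.211, 0.283)

One sweep:
  p = (-4 - (3)·-1.417 - (-2)·0.367) / (-8) = -0.123
  q = (-8 - (1)·0.000 - (-2)·0.367) / (6) = -1.211
  r = (0 - (-1)·0.000 - (1)·-1.417) / (5) = 0.283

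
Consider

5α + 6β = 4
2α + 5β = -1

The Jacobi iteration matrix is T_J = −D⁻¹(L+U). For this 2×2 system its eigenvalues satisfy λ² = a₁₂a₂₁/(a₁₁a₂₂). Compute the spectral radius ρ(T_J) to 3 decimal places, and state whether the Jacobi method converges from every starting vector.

0.693

a₁₂a₂₁/(a₁₁a₂₂) = (6)·(2) / ((5)·(5)) = 0.480000
ρ = √|0.480000| = √0.480000 = 0.693
ρ < 1, so Jacobi converges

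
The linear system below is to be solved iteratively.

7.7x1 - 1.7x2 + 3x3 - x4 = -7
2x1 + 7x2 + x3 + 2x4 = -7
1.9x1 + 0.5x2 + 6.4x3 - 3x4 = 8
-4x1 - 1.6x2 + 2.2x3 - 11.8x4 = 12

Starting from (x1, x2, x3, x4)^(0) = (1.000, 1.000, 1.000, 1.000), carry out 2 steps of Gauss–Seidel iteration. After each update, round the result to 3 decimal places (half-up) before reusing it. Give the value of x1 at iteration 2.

Iteration 1:
  x1 = (-7 - (-1.7)·1.000 - (3)·1.000 - (-1)·1.000) / (7.7) = -0.948
  x2 = (-7 - (2)·-0.948 - (1)·1.000 - (2)·1.000) / (7) = -1.158
  x3 = (8 - (1.9)·-0.948 - (0.5)·-1.158 - (-3)·1.000) / (6.4) = 2.091
  x4 = (12 - (-4)·-0.948 - (-1.6)·-1.158 - (2.2)·2.091) / (-11.8) = -0.149
Iteration 2:
  x1 = (-7 - (-1.7)·-1.158 - (3)·2.091 - (-1)·-0.149) / (7.7) = -1.999
  x2 = (-7 - (2)·-1.999 - (1)·2.091 - (2)·-0.149) / (7) = -0.685
  x3 = (8 - (1.9)·-1.999 - (0.5)·-0.685 - (-3)·-0.149) / (6.4) = 1.827
  x4 = (12 - (-4)·-1.999 - (-1.6)·-0.685 - (2.2)·1.827) / (-11.8) = 0.094

-1.999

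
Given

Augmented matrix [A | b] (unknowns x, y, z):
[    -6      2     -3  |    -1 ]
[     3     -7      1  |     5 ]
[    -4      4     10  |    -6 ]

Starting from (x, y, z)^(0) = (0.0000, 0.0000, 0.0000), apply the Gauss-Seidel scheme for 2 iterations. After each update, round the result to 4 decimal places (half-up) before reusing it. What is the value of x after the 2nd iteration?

Iteration 1:
  x = (-1 - (2)·0.0000 - (-3)·0.0000) / (-6) = 0.1667
  y = (5 - (3)·0.1667 - (1)·0.0000) / (-7) = -0.6428
  z = (-6 - (-4)·0.1667 - (4)·-0.6428) / (10) = -0.2762
Iteration 2:
  x = (-1 - (2)·-0.6428 - (-3)·-0.2762) / (-6) = 0.0905
  y = (5 - (3)·0.0905 - (1)·-0.2762) / (-7) = -0.7150
  z = (-6 - (-4)·0.0905 - (4)·-0.7150) / (10) = -0.2778

0.0905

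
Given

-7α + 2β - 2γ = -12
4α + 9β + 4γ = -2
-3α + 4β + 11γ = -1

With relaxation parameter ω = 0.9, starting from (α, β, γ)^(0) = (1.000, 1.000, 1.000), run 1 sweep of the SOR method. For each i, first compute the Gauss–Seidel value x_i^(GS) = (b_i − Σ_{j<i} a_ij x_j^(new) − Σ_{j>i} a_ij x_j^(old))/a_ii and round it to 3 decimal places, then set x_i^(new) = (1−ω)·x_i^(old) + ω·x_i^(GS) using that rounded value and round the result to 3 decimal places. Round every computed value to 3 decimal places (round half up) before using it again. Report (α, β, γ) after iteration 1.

Iteration 1:
  α: GS value = (-12 - (2)·1.000 - (-2)·1.000) / (-7) = 1.714;  α ← (1−ω)·1.000 + ω·1.714 = 1.643
  β: GS value = (-2 - (4)·1.643 - (4)·1.000) / (9) = -1.397;  β ← (1−ω)·1.000 + ω·-1.397 = -1.157
  γ: GS value = (-1 - (-3)·1.643 - (4)·-1.157) / (11) = 0.778;  γ ← (1−ω)·1.000 + ω·0.778 = 0.800

(1.643, -1.157, 0.800)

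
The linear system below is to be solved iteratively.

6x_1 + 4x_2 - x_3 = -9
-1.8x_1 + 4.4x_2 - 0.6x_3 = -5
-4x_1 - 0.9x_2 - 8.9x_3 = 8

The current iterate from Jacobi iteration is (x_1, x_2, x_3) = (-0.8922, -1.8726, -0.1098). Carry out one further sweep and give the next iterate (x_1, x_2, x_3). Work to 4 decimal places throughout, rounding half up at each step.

One sweep:
  x_1 = (-9 - (4)·-1.8726 - (-1)·-0.1098) / (6) = -0.2699
  x_2 = (-5 - (-1.8)·-0.8922 - (-0.6)·-0.1098) / (4.4) = -1.5163
  x_3 = (8 - (-4)·-0.8922 - (-0.9)·-1.8726) / (-8.9) = -0.3085

(-0.2699, -1.5163, -0.3085)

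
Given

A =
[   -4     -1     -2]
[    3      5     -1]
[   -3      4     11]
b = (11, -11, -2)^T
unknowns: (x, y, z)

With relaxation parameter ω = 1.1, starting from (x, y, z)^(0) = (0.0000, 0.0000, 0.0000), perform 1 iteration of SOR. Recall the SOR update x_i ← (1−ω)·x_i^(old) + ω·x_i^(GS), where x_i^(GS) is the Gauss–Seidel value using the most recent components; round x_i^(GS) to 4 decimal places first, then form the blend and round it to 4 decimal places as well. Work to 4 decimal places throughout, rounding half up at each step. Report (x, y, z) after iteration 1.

Iteration 1:
  x: GS value = (11 - (-1)·0.0000 - (-2)·0.0000) / (-4) = -2.7500;  x ← (1−ω)·0.0000 + ω·-2.7500 = -3.0250
  y: GS value = (-11 - (3)·-3.0250 - (-1)·0.0000) / (5) = -0.3850;  y ← (1−ω)·0.0000 + ω·-0.3850 = -0.4235
  z: GS value = (-2 - (-3)·-3.0250 - (4)·-0.4235) / (11) = -0.8528;  z ← (1−ω)·0.0000 + ω·-0.8528 = -0.9381

(-3.0250, -0.4235, -0.9381)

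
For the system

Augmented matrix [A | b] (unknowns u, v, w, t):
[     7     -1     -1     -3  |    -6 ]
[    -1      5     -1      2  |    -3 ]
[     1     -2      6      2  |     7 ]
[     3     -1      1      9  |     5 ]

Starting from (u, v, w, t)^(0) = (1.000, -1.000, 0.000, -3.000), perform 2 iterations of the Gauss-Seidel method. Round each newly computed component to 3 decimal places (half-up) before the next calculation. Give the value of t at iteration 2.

Iteration 1:
  u = (-6 - (-1)·-1.000 - (-1)·0.000 - (-3)·-3.000) / (7) = -2.286
  v = (-3 - (-1)·-2.286 - (-1)·0.000 - (2)·-3.000) / (5) = 0.143
  w = (7 - (1)·-2.286 - (-2)·0.143 - (2)·-3.000) / (6) = 2.595
  t = (5 - (3)·-2.286 - (-1)·0.143 - (1)·2.595) / (9) = 1.045
Iteration 2:
  u = (-6 - (-1)·0.143 - (-1)·2.595 - (-3)·1.045) / (7) = -0.018
  v = (-3 - (-1)·-0.018 - (-1)·2.595 - (2)·1.045) / (5) = -0.503
  w = (7 - (1)·-0.018 - (-2)·-0.503 - (2)·1.045) / (6) = 0.654
  t = (5 - (3)·-0.018 - (-1)·-0.503 - (1)·0.654) / (9) = 0.433

0.433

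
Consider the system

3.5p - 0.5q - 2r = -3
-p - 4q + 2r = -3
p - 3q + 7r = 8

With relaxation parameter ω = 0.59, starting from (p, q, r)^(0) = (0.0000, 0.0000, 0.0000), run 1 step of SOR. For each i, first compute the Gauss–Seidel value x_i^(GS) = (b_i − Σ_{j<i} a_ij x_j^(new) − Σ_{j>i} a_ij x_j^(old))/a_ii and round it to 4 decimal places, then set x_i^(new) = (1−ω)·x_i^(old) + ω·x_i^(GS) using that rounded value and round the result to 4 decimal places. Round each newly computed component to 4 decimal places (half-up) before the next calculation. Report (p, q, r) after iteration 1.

Iteration 1:
  p: GS value = (-3 - (-0.5)·0.0000 - (-2)·0.0000) / (3.5) = -0.8571;  p ← (1−ω)·0.0000 + ω·-0.8571 = -0.5057
  q: GS value = (-3 - (-1)·-0.5057 - (2)·0.0000) / (-4) = 0.8764;  q ← (1−ω)·0.0000 + ω·0.8764 = 0.5171
  r: GS value = (8 - (1)·-0.5057 - (-3)·0.5171) / (7) = 1.4367;  r ← (1−ω)·0.0000 + ω·1.4367 = 0.8477

(-0.5057, 0.5171, 0.8477)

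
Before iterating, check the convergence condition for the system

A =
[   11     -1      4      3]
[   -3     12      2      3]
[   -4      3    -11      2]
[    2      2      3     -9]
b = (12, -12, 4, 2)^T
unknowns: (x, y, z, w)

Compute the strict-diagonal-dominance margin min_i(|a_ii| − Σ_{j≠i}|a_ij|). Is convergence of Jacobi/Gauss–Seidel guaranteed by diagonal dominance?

2

row 1: |11| − (1+4+3) = 3
row 2: |12| − (3+2+3) = 4
row 3: |-11| − (4+3+2) = 2
row 4: |-9| − (2+2+3) = 2
minimum over rows = 2 → strictly diagonally dominant (convergence guaranteed)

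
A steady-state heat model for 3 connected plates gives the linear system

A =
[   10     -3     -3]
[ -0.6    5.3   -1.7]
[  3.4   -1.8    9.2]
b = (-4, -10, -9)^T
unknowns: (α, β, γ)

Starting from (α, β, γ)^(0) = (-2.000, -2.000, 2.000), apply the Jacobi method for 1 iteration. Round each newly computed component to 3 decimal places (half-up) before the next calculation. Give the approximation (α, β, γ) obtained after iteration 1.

(-0.400, -1.472, -0.630)

Iteration 1:
  α = (-4 - (-3)·-2.000 - (-3)·2.000) / (10) = -0.400
  β = (-10 - (-0.6)·-2.000 - (-1.7)·2.000) / (5.3) = -1.472
  γ = (-9 - (3.4)·-2.000 - (-1.8)·-2.000) / (9.2) = -0.630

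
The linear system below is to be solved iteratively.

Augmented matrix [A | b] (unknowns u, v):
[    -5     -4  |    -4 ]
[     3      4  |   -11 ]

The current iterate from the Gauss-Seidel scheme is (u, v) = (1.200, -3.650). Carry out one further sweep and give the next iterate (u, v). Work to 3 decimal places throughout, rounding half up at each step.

One sweep:
  u = (-4 - (-4)·-3.650) / (-5) = 3.720
  v = (-11 - (3)·3.720) / (4) = -5.540

(3.720, -5.540)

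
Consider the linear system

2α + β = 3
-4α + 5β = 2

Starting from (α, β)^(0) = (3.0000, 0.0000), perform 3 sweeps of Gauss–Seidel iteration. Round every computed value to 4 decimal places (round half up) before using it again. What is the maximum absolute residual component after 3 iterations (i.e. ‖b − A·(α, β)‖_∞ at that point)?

Iteration 1:
  α = (3 - (1)·0.0000) / (2) = 1.5000
  β = (2 - (-4)·1.5000) / (5) = 1.6000
Iteration 2:
  α = (3 - (1)·1.6000) / (2) = 0.7000
  β = (2 - (-4)·0.7000) / (5) = 0.9600
Iteration 3:
  α = (3 - (1)·0.9600) / (2) = 1.0200
  β = (2 - (-4)·1.0200) / (5) = 1.2160
Residual b − A·x = (-0.2560, 0.0000); ∞-norm = 0.2560

0.2560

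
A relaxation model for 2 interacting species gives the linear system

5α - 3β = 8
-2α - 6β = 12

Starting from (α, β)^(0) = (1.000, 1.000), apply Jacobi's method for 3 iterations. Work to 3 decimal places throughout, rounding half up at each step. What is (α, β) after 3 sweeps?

(-0.040, -2.067)

Iteration 1:
  α = (8 - (-3)·1.000) / (5) = 2.200
  β = (12 - (-2)·1.000) / (-6) = -2.333
Iteration 2:
  α = (8 - (-3)·-2.333) / (5) = 0.200
  β = (12 - (-2)·2.200) / (-6) = -2.733
Iteration 3:
  α = (8 - (-3)·-2.733) / (5) = -0.040
  β = (12 - (-2)·0.200) / (-6) = -2.067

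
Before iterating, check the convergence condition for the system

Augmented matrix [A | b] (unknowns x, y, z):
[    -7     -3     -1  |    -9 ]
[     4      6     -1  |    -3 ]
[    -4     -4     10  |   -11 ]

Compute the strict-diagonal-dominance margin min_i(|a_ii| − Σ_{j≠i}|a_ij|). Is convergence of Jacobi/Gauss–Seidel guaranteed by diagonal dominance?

row 1: |-7| − (3+1) = 3
row 2: |6| − (4+1) = 1
row 3: |10| − (4+4) = 2
minimum over rows = 1 → strictly diagonally dominant (convergence guaranteed)

1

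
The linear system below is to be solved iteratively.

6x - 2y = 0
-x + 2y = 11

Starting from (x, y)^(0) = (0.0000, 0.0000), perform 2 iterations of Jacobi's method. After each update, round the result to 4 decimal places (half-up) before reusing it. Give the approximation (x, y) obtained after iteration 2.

(1.8333, 5.5000)

Iteration 1:
  x = (0 - (-2)·0.0000) / (6) = 0.0000
  y = (11 - (-1)·0.0000) / (2) = 5.5000
Iteration 2:
  x = (0 - (-2)·5.5000) / (6) = 1.8333
  y = (11 - (-1)·0.0000) / (2) = 5.5000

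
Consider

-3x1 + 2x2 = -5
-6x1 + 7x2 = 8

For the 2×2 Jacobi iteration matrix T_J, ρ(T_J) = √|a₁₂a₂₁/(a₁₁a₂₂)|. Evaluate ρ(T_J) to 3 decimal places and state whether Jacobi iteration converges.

a₁₂a₂₁/(a₁₁a₂₂) = (2)·(-6) / ((-3)·(7)) = 0.571429
ρ = √|0.571429| = √0.571429 = 0.756
ρ < 1, so Jacobi converges

0.756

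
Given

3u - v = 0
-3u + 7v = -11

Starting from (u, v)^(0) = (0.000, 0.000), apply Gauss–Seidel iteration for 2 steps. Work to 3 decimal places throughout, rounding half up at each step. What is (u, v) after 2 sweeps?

(-0.524, -1.796)

Iteration 1:
  u = (0 - (-1)·0.000) / (3) = 0.000
  v = (-11 - (-3)·0.000) / (7) = -1.571
Iteration 2:
  u = (0 - (-1)·-1.571) / (3) = -0.524
  v = (-11 - (-3)·-0.524) / (7) = -1.796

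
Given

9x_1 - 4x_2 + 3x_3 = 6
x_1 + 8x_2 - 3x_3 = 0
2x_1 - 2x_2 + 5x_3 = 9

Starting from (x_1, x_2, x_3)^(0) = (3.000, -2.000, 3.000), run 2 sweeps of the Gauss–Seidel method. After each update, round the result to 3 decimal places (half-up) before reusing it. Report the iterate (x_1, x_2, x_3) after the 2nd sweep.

(0.301, 1.012, 2.084)

Iteration 1:
  x_1 = (6 - (-4)·-2.000 - (3)·3.000) / (9) = -1.222
  x_2 = (0 - (1)·-1.222 - (-3)·3.000) / (8) = 1.278
  x_3 = (9 - (2)·-1.222 - (-2)·1.278) / (5) = 2.800
Iteration 2:
  x_1 = (6 - (-4)·1.278 - (3)·2.800) / (9) = 0.301
  x_2 = (0 - (1)·0.301 - (-3)·2.800) / (8) = 1.012
  x_3 = (9 - (2)·0.301 - (-2)·1.012) / (5) = 2.084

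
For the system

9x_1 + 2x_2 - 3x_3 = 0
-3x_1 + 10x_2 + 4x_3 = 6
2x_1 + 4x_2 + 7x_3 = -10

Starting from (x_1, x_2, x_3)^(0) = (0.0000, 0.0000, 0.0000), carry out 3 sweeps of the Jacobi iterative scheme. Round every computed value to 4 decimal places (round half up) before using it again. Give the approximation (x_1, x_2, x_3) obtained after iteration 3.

(-0.8508, 1.1257, -1.9238)

Iteration 1:
  x_1 = (0 - (2)·0.0000 - (-3)·0.0000) / (9) = 0.0000
  x_2 = (6 - (-3)·0.0000 - (4)·0.0000) / (10) = 0.6000
  x_3 = (-10 - (2)·0.0000 - (4)·0.0000) / (7) = -1.4286
Iteration 2:
  x_1 = (0 - (2)·0.6000 - (-3)·-1.4286) / (9) = -0.6095
  x_2 = (6 - (-3)·0.0000 - (4)·-1.4286) / (10) = 1.1714
  x_3 = (-10 - (2)·0.0000 - (4)·0.6000) / (7) = -1.7714
Iteration 3:
  x_1 = (0 - (2)·1.1714 - (-3)·-1.7714) / (9) = -0.8508
  x_2 = (6 - (-3)·-0.6095 - (4)·-1.7714) / (10) = 1.1257
  x_3 = (-10 - (2)·-0.6095 - (4)·1.1714) / (7) = -1.9238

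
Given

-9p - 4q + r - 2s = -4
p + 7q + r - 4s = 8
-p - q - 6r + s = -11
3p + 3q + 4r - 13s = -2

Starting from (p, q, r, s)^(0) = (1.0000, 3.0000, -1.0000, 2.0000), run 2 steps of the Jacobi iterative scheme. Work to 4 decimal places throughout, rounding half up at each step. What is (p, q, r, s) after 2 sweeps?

Iteration 1:
  p = (-4 - (-4)·3.0000 - (1)·-1.0000 - (-2)·2.0000) / (-9) = -1.4444
  q = (8 - (1)·1.0000 - (1)·-1.0000 - (-4)·2.0000) / (7) = 2.2857
  r = (-11 - (-1)·1.0000 - (-1)·3.0000 - (1)·2.0000) / (-6) = 1.5000
  s = (-2 - (3)·1.0000 - (3)·3.0000 - (4)·-1.0000) / (-13) = 0.7692
Iteration 2:
  p = (-4 - (-4)·2.2857 - (1)·1.5000 - (-2)·0.7692) / (-9) = -0.5757
  q = (8 - (1)·-1.4444 - (1)·1.5000 - (-4)·0.7692) / (7) = 1.5745
  r = (-11 - (-1)·-1.4444 - (-1)·2.2857 - (1)·0.7692) / (-6) = 1.8213
  s = (-2 - (3)·-1.4444 - (3)·2.2857 - (4)·1.5000) / (-13) = 0.8095

(-0.5757, 1.5745, 1.8213, 0.8095)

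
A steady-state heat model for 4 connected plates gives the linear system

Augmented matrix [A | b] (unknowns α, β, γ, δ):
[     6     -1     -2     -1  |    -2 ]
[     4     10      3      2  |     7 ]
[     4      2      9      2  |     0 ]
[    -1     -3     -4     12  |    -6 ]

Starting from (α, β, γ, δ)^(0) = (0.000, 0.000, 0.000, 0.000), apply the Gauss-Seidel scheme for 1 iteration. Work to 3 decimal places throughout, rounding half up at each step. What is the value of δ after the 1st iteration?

Iteration 1:
  α = (-2 - (-1)·0.000 - (-2)·0.000 - (-1)·0.000) / (6) = -0.333
  β = (7 - (4)·-0.333 - (3)·0.000 - (2)·0.000) / (10) = 0.833
  γ = (0 - (4)·-0.333 - (2)·0.833 - (2)·0.000) / (9) = -0.037
  δ = (-6 - (-1)·-0.333 - (-3)·0.833 - (-4)·-0.037) / (12) = -0.332

-0.332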